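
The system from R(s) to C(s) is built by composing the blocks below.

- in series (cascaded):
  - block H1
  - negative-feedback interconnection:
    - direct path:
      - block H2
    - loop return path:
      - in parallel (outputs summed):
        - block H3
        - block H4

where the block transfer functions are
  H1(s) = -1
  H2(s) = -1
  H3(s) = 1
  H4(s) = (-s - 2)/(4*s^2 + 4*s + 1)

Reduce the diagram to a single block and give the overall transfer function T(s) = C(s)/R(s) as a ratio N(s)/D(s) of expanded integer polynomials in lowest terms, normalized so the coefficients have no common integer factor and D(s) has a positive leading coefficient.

1. sum the parallel branches H3, H4; result (4*s^2 + 3*s - 1)/(4*s^2 + 4*s + 1)
2. close the feedback loop around H2, (H3+H4); result (-4*s^2 - 4*s - 1)/(s + 2)
3. combine H1, [H2/(1+H2*(H3+H4))] in series; the result is T(s) itself (integer coefficients, no common factor, positive leading denominator coefficient)

Final answer: (4*s^2 + 4*s + 1)/(s + 2)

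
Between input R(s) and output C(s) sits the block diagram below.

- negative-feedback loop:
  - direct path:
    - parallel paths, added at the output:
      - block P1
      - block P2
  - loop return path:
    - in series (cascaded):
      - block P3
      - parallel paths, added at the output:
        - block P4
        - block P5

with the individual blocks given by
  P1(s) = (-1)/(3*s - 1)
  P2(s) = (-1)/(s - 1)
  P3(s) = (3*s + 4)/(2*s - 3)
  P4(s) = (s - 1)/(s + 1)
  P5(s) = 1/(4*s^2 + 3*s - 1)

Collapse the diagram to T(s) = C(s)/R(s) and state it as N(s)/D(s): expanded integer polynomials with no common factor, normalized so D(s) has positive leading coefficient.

1. combine P1, P2 in parallel = (2 - 4*s)/(3*s^2 - 4*s + 1)
2. add P4, P5 (parallel) = (4*s^2 - 5*s + 2)/(4*s^2 + 3*s - 1)
3. multiply P3, (P4+P5) (series) = (12*s^3 + s^2 - 14*s + 8)/(8*s^3 - 6*s^2 - 11*s + 3)
4. feedback reduction of (P1+P2), (P3*(P4+P5)): this yields T(s), and no further normalization is needed

Hence the answer: (-32*s^4 + 40*s^3 + 32*s^2 - 34*s + 6)/(24*s^5 - 98*s^4 + 19*s^3 + 105*s^2 - 83*s + 19)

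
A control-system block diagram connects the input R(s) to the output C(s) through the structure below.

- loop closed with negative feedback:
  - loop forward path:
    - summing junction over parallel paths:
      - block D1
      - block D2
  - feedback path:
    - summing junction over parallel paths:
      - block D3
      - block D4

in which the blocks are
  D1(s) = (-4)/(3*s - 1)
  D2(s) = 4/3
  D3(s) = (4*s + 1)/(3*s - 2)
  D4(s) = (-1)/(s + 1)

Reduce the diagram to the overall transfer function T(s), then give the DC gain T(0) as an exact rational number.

Step 1 - parallel reduction of D1, D2 -> (12*s - 16)/(9*s - 3)
Step 2 - sum the parallel branches D3, D4 -> (4*s^2 + 2*s + 3)/(3*s^2 + s - 2)
Step 3 - close the feedback loop around (D1+D2), (D3+D4) -> (36*s^3 - 36*s^2 - 40*s + 32)/(75*s^3 - 40*s^2 - 17*s - 42)
Evaluating the step-3 result (the overall T(s)) at s = 0 gives T(0) = 32/(-42) = -16/21.

Hence the answer: -16/21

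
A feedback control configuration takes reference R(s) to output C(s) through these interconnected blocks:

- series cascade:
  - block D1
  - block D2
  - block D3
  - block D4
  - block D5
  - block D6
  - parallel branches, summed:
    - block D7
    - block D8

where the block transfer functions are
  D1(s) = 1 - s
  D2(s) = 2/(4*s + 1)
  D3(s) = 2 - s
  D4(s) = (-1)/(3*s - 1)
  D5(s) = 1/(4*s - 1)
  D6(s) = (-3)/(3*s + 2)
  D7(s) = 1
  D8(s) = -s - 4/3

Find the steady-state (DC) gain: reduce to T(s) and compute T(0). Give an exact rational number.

The answer is -2.

Reasoning:
Step 1 - add D7, D8 (parallel): -s - 1/3
Step 2 - combine D1, D2, D3, D4, D5, D6, (D7+D8) in series: (-6*s^3 + 16*s^2 - 6*s - 4)/(144*s^4 + 48*s^3 - 41*s^2 - 3*s + 2)
Step 2 gives the overall T(s). Then T(0) = -4/2 = -2.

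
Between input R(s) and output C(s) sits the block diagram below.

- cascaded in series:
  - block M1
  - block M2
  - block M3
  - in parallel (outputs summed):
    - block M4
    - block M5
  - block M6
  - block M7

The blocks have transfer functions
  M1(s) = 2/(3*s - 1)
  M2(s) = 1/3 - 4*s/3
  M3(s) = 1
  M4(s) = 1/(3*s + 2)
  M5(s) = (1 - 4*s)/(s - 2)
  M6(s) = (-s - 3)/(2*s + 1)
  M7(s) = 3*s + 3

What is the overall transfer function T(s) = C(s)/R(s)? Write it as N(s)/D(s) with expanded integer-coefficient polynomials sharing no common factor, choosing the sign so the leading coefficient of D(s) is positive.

[1] parallel reduction of M4, M5 gives (-12*s^2 - 4*s)/(3*s^2 - 4*s - 4)
[2] reduce the series chain M1, M2, M3, (M4+M5), M6, M7, giving the overall T(s)

Final answer: (-96*s^5 - 392*s^4 - 312*s^3 + 8*s^2 + 24*s)/(18*s^4 - 21*s^3 - 31*s^2 + 4)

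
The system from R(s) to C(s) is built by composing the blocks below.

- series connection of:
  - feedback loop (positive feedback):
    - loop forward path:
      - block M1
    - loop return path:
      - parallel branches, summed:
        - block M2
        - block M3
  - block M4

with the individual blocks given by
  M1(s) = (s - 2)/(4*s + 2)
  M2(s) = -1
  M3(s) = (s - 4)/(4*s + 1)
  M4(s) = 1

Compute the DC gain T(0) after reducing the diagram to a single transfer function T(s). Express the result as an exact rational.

First reduce the diagram to T(s).

[1] reduce the parallel group M2, M3 = (-3*s - 5)/(4*s + 1)
[2] apply the feedback formula to M1, (M2+M3) = (4*s^2 - 7*s - 2)/(19*s^2 + 11*s - 8)
[3] reduce the series chain [M1/(1-M1*(M2+M3))], M4 = (4*s^2 - 7*s - 2)/(19*s^2 + 11*s - 8)
Evaluating the step-3 result (the overall T(s)) at s = 0 gives T(0) = -2/(-8) = 1/4.

Answer: 1/4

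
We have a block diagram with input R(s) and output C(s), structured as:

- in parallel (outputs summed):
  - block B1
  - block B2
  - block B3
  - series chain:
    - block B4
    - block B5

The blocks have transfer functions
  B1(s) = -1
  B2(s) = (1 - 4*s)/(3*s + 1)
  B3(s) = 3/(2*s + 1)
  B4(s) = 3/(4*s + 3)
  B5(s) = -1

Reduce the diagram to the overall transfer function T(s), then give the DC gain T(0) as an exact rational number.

First reduce the diagram to T(s).

Step 1. cascade B4, B5 -> (-3)/(4*s + 3)
Step 2. sum the parallel branches B1, B2, B3, (B4*B5) -> (-56*s^3 - 52*s^2 + 3*s + 6)/(24*s^3 + 38*s^2 + 19*s + 3)
DC gain: substitute s = 0 into T(s) from step 2: T(0) = 6/3 = 2.

Answer: 2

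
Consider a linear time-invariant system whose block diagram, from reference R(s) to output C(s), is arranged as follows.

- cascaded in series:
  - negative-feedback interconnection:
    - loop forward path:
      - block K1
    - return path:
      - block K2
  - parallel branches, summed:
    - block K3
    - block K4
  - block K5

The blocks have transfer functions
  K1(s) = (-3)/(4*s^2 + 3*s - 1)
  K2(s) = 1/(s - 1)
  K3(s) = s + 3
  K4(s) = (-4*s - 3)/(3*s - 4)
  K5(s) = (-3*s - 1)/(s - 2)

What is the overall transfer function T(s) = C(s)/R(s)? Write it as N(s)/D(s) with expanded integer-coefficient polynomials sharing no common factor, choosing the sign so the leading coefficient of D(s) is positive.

First reduce the diagram to T(s).

Step 1. collapse the loop (K1 forward, K2 return) = (3 - 3*s)/(4*s^3 - s^2 - 4*s - 2)
Step 2. sum the parallel branches K3, K4 = (3*s^2 + s - 15)/(3*s - 4)
Step 3. reduce the series chain [K1/(1+K1*K2)], (K3+K4), K5, which is the overall transfer function T(s) = C(s)/R(s) in lowest terms

Answer: (27*s^4 - 9*s^3 - 150*s^2 + 87*s + 45)/(12*s^5 - 43*s^4 + 30*s^3 + 26*s^2 - 12*s - 16)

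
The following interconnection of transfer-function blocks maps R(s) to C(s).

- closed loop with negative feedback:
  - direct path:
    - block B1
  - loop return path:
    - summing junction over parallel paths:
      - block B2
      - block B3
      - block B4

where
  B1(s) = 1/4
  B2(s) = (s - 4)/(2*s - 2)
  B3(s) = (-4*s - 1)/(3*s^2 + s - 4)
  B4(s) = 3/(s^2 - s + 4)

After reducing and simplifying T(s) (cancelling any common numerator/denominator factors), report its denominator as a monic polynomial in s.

(1) sum the parallel branches B2, B3, B4: (3*s^4 - 19*s^3 + 28*s^2 - 40*s - 96)/(6*s^4 - 4*s^3 + 14*s^2 + 16*s - 32)
(2) apply the feedback formula to B1, (B2+B3+B4): (6*s^4 - 4*s^3 + 14*s^2 + 16*s - 32)/(27*s^4 - 35*s^3 + 84*s^2 + 24*s - 224)
No further cancellation is possible in the step-2 result, so that is T(s). Its denominator becomes monic after dividing by the leading coefficient 27.

Final answer: s^4 - 35*s^3/27 + 28*s^2/9 + 8*s/9 - 224/27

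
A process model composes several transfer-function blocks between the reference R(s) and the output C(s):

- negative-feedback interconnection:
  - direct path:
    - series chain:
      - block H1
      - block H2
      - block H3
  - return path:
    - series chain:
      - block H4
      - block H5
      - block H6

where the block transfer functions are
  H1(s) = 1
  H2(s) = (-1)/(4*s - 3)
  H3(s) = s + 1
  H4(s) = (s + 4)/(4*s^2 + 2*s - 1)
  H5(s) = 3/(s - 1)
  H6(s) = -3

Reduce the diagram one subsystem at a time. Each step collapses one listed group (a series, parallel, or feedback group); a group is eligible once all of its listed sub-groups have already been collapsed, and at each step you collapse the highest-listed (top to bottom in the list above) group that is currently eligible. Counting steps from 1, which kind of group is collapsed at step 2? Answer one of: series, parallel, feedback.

1. multiply H1, H2, H3 (series)
2. multiply H4, H5, H6 (series)
3. close the feedback loop around (H1*H2*H3), (H4*H5*H6)
Step 2: series.

Final answer: series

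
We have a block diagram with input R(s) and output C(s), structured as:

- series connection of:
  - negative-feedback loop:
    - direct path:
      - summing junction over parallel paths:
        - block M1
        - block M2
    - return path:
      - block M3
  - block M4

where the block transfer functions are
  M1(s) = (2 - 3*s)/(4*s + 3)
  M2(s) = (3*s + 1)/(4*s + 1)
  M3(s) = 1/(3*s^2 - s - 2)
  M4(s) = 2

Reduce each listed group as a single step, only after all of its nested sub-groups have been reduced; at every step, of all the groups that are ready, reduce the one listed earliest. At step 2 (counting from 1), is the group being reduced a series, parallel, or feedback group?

1. parallel reduction of M1, M2
2. reduce the feedback loop with forward (M1+M2) and return M3
3. series reduction of [(M1+M2)/(1+(M1+M2)*M3)], M4
The group at step 2 is a feedback group.

Answer: feedback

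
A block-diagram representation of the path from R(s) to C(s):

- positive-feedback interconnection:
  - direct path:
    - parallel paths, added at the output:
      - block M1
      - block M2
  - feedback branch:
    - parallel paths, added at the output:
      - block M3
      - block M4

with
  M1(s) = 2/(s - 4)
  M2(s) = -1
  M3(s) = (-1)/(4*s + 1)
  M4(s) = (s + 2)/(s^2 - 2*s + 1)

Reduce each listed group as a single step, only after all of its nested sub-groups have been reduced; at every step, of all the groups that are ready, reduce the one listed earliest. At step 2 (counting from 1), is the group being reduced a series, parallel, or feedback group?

Answer: parallel

Working:
1. add M1, M2 (parallel)
2. sum the parallel branches M3, M4
3. close the feedback loop around (M1+M2), (M3+M4)
So the answer for step 2 is parallel.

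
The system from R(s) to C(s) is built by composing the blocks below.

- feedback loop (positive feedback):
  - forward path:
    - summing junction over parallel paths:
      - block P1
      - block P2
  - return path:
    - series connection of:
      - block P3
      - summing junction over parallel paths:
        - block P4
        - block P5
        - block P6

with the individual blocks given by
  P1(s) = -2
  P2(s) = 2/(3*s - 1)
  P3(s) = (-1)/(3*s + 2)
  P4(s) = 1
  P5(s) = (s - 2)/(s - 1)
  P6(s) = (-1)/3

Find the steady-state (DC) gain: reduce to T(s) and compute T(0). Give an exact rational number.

Reducing step by step:

Step 1. reduce the parallel group P1, P2 gives (4 - 6*s)/(3*s - 1)
Step 2. reduce the parallel group P4, P5, P6 gives (5*s - 8)/(3*s - 3)
Step 3. combine P3, (P4+P5+P6) in series gives (8 - 5*s)/(9*s^2 - 3*s - 6)
Step 4. feedback reduction of (P1+P2), (P3*(P4+P5+P6)) gives (-54*s^3 + 54*s^2 + 24*s - 24)/(27*s^3 - 48*s^2 + 53*s - 26)
DC gain: substitute s = 0 into T(s) from step 4: T(0) = -24/(-26) = 12/13.

Answer: 12/13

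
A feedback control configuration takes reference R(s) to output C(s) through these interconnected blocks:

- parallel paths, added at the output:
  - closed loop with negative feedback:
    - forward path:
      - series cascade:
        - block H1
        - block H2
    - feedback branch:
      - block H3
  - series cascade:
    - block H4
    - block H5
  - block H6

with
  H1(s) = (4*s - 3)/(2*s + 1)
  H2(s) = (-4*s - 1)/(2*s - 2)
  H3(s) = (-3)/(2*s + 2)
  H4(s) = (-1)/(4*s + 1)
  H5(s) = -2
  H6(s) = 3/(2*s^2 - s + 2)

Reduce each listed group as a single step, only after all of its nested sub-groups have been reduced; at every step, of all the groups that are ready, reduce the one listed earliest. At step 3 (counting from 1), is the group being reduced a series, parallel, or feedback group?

The answer is series.

Reasoning:
(1) series reduction of H1, H2
(2) close the feedback loop around (H1*H2), H3
(3) reduce the series chain H4, H5
(4) combine [(H1*H2)/(1+(H1*H2)*H3)], (H4*H5), H6 in parallel
Step 3: series.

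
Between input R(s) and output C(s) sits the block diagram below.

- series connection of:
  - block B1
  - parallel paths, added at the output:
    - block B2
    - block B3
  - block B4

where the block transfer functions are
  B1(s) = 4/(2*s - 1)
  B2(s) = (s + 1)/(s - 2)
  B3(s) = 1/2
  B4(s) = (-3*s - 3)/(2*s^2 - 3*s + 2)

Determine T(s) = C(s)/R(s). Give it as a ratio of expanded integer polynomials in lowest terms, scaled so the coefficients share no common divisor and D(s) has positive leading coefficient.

[1] add B2, B3 (parallel) = (3*s)/(2*s - 4)
[2] combine B1, (B2+B3), B4 in series - this is the overall T(s), already in the required normalized form

Answer: (-18*s^2 - 18*s)/(4*s^4 - 16*s^3 + 23*s^2 - 16*s + 4)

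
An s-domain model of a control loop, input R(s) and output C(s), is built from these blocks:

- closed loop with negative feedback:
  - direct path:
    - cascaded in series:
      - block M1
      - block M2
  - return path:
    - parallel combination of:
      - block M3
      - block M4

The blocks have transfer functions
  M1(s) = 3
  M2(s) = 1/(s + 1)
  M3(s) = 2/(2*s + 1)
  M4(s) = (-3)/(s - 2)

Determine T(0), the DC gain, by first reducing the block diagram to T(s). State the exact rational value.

Step 1. multiply M1, M2 (series) -> 3/(s + 1)
Step 2. sum the parallel branches M3, M4 -> (-4*s - 7)/(2*s^2 - 3*s - 2)
Step 3. feedback reduction of (M1*M2), (M3+M4) -> (6*s^2 - 9*s - 6)/(2*s^3 - s^2 - 17*s - 23)
DC gain: substitute s = 0 into T(s) from step 3: T(0) = -6/(-23) = 6/23.

Answer: 6/23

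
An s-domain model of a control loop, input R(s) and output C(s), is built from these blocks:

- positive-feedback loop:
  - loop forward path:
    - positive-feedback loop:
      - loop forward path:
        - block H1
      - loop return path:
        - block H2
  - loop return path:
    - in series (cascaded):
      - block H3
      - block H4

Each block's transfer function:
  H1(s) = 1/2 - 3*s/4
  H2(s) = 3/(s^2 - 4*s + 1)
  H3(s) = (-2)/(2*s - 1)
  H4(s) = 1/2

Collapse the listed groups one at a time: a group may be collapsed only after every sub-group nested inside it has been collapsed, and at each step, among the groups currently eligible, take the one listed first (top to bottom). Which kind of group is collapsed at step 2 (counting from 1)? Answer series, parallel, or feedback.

[1] apply the feedback formula to H1, H2
[2] multiply H3, H4 (series)
[3] reduce the feedback loop with forward [H1/(1-H1*H2)] and return (H3*H4)
The group at step 2 is a series group.

Final answer: series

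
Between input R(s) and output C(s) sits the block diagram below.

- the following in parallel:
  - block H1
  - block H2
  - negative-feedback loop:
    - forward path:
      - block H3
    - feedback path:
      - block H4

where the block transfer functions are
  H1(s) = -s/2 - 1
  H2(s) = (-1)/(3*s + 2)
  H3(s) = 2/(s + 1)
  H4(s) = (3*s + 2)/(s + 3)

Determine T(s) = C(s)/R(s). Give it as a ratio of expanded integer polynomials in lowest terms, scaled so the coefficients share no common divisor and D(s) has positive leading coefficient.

Step 1 - close the feedback loop around H3, H4 -> (2*s + 6)/(s^2 + 10*s + 7)
Step 2 - combine H1, H2, [H3/(1+H3*H4)] in parallel, which is the overall transfer function T(s) = C(s)/R(s) in lowest terms

Hence the answer: (-3*s^4 - 38*s^3 - 95*s^2 - 72*s - 18)/(6*s^3 + 64*s^2 + 82*s + 28)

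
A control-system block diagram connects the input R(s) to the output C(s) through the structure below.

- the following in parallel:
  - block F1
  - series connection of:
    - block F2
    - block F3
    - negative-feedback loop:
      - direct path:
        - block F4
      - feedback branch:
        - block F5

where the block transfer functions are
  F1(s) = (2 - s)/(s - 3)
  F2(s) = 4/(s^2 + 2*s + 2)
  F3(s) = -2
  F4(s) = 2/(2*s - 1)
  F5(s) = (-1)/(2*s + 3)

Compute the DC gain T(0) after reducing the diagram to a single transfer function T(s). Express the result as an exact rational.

Answer: 62/15

Working:
Step 1. close the feedback loop around F4, F5 gives (4*s + 6)/(4*s^2 + 4*s - 5)
Step 2. series reduction of F2, F3, [F4/(1+F4*F5)] gives (-32*s - 48)/(4*s^4 + 12*s^3 + 11*s^2 - 2*s - 10)
Step 3. parallel reduction of F1, (F2*F3*[F4/(1+F4*F5)]) gives (-4*s^5 - 4*s^4 + 13*s^3 - 8*s^2 + 54*s + 124)/(4*s^5 - 25*s^3 - 35*s^2 - 4*s + 30)
That last expression is T(s); at s = 0 only the constant terms survive, so T(0) = 124/30 = 62/15.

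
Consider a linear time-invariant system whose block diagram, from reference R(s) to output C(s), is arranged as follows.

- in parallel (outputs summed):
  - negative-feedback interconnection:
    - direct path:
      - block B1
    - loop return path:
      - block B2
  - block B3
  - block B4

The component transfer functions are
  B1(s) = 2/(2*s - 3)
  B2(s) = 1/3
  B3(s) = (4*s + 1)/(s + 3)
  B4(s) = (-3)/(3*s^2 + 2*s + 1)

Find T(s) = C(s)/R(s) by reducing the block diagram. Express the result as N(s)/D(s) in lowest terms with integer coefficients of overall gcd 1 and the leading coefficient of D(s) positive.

The answer is (72*s^4 + 7*s^2 - 27*s + 74)/(18*s^4 + 45*s^3 - 35*s^2 - 31*s - 21).

Reasoning:
Step 1. close the feedback loop around B1, B2 -> 6/(6*s - 7)
Step 2. sum the parallel branches [B1/(1+B1*B2)], B3, B4, giving the overall T(s)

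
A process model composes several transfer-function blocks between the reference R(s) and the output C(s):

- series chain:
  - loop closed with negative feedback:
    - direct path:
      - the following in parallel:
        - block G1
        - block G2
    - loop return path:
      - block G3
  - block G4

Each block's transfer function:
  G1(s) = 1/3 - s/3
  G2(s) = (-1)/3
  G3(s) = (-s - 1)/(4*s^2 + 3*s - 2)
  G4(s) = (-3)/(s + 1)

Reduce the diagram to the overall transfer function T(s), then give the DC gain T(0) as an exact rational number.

Step 1. sum the parallel branches G1, G2 = (-s)/3
Step 2. close the feedback loop around (G1+G2), G3 = (-4*s^3 - 3*s^2 + 2*s)/(13*s^2 + 10*s - 6)
Step 3. reduce the series chain [(G1+G2)/(1+(G1+G2)*G3)], G4 = (12*s^3 + 9*s^2 - 6*s)/(13*s^3 + 23*s^2 + 4*s - 6)
The step-3 result is T(s). Setting s = 0: T(0) = 0/(-6) = 0.

Answer: 0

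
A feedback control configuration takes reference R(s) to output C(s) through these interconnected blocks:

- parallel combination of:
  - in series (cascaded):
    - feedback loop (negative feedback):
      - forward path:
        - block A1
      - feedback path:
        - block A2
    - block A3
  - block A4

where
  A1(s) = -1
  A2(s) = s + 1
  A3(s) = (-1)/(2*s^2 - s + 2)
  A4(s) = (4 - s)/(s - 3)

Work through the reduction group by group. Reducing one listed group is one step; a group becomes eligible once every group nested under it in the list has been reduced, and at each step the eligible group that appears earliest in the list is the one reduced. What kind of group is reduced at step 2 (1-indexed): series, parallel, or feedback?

1. feedback reduction of A1, A2
2. reduce the series chain [A1/(1+A1*A2)], A3
3. reduce the parallel group ([A1/(1+A1*A2)]*A3), A4
Step 2: series.

Final answer: series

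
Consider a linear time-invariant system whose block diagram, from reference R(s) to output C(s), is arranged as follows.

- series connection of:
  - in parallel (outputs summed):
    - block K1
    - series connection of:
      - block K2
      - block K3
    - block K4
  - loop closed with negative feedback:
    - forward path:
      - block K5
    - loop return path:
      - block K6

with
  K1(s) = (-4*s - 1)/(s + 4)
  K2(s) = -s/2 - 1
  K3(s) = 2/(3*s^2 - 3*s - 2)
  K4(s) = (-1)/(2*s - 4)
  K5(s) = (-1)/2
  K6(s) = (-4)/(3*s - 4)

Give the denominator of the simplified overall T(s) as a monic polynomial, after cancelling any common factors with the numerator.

The answer is s^5 + s^4/3 - 34*s^3/3 + 124*s^2/9 + 8*s/9 - 32/9.

Reasoning:
1. series reduction of K2, K3: (-s - 2)/(3*s^2 - 3*s - 2)
2. combine K1, (K2*K3), K4 in parallel: (-24*s^4 + 61*s^3 - 31*s^2 - 18*s + 32)/(6*s^4 + 6*s^3 - 64*s^2 + 40*s + 32)
3. reduce the feedback loop with forward K5 and return K6: (4 - 3*s)/(6*s - 4)
4. reduce the series chain (K1+(K2*K3)+K4), [K5/(1+K5*K6)]: (72*s^5 - 279*s^4 + 337*s^3 - 70*s^2 - 168*s + 128)/(36*s^5 + 12*s^4 - 408*s^3 + 496*s^2 + 32*s - 128)
T(s) is the step-4 result (common factors already cancelled). Leading coefficient of the denominator: 36. Divide through by 36 for the monic polynomial.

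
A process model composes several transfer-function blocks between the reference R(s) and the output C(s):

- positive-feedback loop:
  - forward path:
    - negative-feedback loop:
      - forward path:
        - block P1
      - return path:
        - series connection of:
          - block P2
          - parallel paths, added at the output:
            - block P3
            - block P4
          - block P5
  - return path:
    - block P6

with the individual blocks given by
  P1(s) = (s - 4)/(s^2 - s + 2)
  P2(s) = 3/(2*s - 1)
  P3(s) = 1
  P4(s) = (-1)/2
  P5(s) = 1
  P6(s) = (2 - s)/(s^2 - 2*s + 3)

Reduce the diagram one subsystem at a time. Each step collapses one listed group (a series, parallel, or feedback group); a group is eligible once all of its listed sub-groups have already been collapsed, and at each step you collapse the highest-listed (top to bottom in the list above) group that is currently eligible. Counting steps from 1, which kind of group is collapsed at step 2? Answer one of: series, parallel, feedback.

Step 1. parallel reduction of P3, P4
Step 2. combine P2, (P3+P4), P5 in series
Step 3. reduce the feedback loop with forward P1 and return (P2*(P3+P4)*P5)
Step 4. collapse the loop ([P1/(1+P1*(P2*(P3+P4)*P5))] forward, P6 return)
Step 2 collapses a series group.

Hence the answer: series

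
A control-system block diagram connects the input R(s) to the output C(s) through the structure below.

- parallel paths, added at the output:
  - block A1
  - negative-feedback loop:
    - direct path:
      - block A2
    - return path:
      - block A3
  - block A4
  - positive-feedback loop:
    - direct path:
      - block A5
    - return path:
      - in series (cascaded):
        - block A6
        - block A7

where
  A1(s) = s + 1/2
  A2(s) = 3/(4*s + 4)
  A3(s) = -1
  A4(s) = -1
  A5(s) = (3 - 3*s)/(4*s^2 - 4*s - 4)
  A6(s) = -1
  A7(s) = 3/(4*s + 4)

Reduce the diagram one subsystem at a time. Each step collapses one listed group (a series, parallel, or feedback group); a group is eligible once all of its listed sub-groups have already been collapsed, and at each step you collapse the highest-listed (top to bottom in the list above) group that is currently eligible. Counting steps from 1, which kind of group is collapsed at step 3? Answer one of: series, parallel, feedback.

Answer: feedback

Working:
Step 1: feedback reduction of A2, A3
Step 2: reduce the series chain A6, A7
Step 3: reduce the feedback loop with forward A5 and return (A6*A7)
Step 4: add A1, [A2/(1+A2*A3)], A4, [A5/(1-A5*(A6*A7))] (parallel)
Step 3 collapses a feedback group.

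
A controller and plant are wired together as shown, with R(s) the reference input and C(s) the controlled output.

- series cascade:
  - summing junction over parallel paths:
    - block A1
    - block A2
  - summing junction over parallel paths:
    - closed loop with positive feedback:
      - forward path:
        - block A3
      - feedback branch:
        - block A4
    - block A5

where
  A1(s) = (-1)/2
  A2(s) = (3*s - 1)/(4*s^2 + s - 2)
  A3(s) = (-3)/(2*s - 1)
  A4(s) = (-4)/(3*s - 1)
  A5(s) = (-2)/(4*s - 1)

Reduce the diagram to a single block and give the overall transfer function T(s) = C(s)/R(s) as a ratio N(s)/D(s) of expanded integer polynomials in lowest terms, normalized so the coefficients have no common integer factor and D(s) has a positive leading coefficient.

The answer is (192*s^4 - 364*s^3 + 79*s^2 + 95*s)/(192*s^5 - 160*s^4 - 460*s^3 + 114*s^2 + 178*s - 44).

Reasoning:
Step 1. parallel reduction of A1, A2 -> (-4*s^2 + 5*s)/(8*s^2 + 2*s - 4)
Step 2. collapse the loop (A3 forward, A4 return) -> (3 - 9*s)/(6*s^2 - 5*s - 11)
Step 3. sum the parallel branches [A3/(1-A3*A4)], A5 -> (-48*s^2 + 31*s + 19)/(24*s^3 - 26*s^2 - 39*s + 11)
Step 4. series reduction of (A1+A2), ([A3/(1-A3*A4)]+A5) - this is the overall T(s), already in the required normalized form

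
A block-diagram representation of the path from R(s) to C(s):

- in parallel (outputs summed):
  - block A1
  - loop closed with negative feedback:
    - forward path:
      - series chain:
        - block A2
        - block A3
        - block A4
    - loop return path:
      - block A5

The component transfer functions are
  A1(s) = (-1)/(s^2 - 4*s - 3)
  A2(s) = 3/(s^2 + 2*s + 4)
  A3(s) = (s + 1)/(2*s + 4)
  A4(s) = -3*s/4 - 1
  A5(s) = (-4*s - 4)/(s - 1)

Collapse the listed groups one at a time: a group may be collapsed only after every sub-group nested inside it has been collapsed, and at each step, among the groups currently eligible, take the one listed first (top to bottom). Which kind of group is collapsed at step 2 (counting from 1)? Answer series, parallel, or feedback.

1. series reduction of A2, A3, A4
2. close the feedback loop around (A2*A3*A4), A5
3. combine A1, [(A2*A3*A4)/(1+(A2*A3*A4)*A5)] in parallel
At step 2 the group reduced is feedback.

Hence the answer: feedback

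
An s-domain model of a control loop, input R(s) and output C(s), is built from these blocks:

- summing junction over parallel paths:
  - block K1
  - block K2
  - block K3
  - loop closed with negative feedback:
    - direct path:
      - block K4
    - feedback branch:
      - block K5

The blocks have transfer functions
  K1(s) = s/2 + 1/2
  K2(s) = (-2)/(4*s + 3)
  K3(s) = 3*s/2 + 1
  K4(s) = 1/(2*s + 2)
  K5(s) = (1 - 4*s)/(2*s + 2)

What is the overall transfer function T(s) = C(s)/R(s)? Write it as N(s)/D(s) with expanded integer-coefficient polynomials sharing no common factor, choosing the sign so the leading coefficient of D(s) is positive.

[1] apply the feedback formula to K4, K5 gives (2*s + 2)/(4*s^2 + 4*s + 5)
[2] parallel reduction of K1, K2, K3, [K4/(1+K4*K5)], giving the overall T(s)

Therefore the answer is (64*s^4 + 160*s^3 + 212*s^2 + 168*s + 37)/(32*s^3 + 56*s^2 + 64*s + 30).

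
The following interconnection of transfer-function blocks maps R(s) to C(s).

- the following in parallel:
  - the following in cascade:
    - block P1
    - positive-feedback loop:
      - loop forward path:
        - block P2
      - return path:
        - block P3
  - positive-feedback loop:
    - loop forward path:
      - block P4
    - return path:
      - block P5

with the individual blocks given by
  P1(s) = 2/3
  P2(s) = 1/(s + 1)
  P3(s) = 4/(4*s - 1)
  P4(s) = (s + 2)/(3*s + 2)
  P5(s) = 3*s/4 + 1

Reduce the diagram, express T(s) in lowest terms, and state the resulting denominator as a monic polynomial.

First reduce the diagram to T(s).

Step 1: reduce the feedback loop with forward P2 and return P3: (4*s - 1)/(4*s^2 + 3*s - 5)
Step 2: series reduction of P1, [P2/(1-P2*P3)]: (8*s - 2)/(12*s^2 + 9*s - 15)
Step 3: close the feedback loop around P4, P5: (-4*s - 8)/(3*s^2 - 2*s)
Step 4: combine (P1*[P2/(1-P2*P3)]), [P4/(1-P4*P5)] in parallel: (-24*s^3 - 154*s^2 - 8*s + 120)/(36*s^4 + 3*s^3 - 63*s^2 + 30*s)
That last expression is T(s), already simplified. Scaling its denominator by 1/36 (the reciprocal of the leading coefficient) yields the monic denominator.

Answer: s^4 + s^3/12 - 7*s^2/4 + 5*s/6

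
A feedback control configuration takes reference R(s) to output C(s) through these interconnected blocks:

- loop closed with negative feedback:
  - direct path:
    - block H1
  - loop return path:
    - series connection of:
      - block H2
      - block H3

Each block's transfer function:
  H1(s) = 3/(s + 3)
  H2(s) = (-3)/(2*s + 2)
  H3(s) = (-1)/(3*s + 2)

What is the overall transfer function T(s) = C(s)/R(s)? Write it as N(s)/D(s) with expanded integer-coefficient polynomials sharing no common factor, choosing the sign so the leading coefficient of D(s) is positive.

First reduce the diagram to T(s).

Step 1. cascade H2, H3 gives 3/(6*s^2 + 10*s + 4)
Step 2. apply the feedback formula to H1, (H2*H3) - this is the overall T(s), already in the required normalized form

Answer: (18*s^2 + 30*s + 12)/(6*s^3 + 28*s^2 + 34*s + 21)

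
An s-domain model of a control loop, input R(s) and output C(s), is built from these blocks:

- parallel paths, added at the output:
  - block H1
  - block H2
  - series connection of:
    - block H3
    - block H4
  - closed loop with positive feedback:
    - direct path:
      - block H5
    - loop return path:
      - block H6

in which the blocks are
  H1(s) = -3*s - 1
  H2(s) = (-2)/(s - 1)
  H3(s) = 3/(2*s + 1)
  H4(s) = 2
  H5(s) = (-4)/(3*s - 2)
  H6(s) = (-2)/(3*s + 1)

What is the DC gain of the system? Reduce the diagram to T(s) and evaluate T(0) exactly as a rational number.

Step 1 - cascade H3, H4; result 6/(2*s + 1)
Step 2 - collapse the loop (H5 forward, H6 return); result (-12*s - 4)/(9*s^2 - 3*s - 10)
Step 3 - parallel reduction of H1, H2, (H3*H4), [H5/(1-H5*H6)]; result (-54*s^5 + 27*s^4 + 87*s^3 - 87*s^2 - 23*s + 74)/(18*s^4 - 15*s^3 - 26*s^2 + 13*s + 10)
The step-3 result is T(s). Setting s = 0: T(0) = 74/10 = 37/5.

Hence the answer: 37/5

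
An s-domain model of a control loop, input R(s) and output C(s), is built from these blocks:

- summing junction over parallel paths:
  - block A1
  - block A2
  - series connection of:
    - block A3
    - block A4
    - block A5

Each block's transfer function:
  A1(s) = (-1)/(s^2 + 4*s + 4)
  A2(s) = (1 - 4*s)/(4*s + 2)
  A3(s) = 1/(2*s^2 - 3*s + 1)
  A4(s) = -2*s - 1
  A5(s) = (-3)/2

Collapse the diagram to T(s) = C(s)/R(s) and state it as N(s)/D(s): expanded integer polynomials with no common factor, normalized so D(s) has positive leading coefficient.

1. series reduction of A3, A4, A5 gives (6*s + 3)/(4*s^2 - 6*s + 2)
2. reduce the parallel group A1, A2, (A3*A4*A5) - this is the overall T(s), already in the required normalized form

Hence the answer: (-8*s^5 - 6*s^4 + 69*s^3 + 136*s^2 + 38*s + 14)/(8*s^5 + 24*s^4 - 2*s^3 - 38*s^2 + 8)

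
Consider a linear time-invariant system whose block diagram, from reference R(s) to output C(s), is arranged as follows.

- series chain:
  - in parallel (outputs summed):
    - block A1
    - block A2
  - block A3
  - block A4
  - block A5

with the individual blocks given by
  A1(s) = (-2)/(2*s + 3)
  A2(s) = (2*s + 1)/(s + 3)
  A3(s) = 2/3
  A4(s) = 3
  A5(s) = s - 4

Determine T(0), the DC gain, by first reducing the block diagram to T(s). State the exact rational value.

[1] combine A1, A2 in parallel; result (4*s^2 + 6*s - 3)/(2*s^2 + 9*s + 9)
[2] multiply (A1+A2), A3, A4, A5 (series); result (8*s^3 - 20*s^2 - 54*s + 24)/(2*s^2 + 9*s + 9)
Evaluating the step-2 result (the overall T(s)) at s = 0 gives T(0) = 24/9 = 8/3.

Therefore the answer is 8/3.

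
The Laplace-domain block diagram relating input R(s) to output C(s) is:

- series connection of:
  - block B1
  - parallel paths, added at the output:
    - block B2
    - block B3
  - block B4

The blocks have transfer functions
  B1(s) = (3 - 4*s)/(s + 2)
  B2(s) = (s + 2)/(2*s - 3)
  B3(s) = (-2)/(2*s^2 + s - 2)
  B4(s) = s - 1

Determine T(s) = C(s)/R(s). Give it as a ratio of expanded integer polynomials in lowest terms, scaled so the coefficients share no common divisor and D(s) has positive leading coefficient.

The answer is (-8*s^5 - 6*s^4 + 45*s^3 - 51*s^2 + 26*s - 6)/(4*s^4 + 4*s^3 - 15*s^2 - 8*s + 12).

Reasoning:
Step 1. parallel reduction of B2, B3; result (2*s^3 + 5*s^2 - 4*s + 2)/(4*s^3 - 4*s^2 - 7*s + 6)
Step 2. multiply B1, (B2+B3), B4 (series), which is the overall transfer function T(s) = C(s)/R(s) in lowest terms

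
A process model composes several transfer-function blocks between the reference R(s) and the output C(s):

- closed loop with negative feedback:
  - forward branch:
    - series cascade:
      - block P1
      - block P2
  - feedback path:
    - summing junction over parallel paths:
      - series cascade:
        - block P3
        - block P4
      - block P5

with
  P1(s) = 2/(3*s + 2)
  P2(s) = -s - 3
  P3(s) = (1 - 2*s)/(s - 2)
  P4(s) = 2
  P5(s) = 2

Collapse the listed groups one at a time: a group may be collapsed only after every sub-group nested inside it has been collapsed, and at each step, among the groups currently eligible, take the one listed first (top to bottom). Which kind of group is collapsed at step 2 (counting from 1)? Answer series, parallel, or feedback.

Step 1 - reduce the series chain P1, P2
Step 2 - multiply P3, P4 (series)
Step 3 - reduce the parallel group (P3*P4), P5
Step 4 - reduce the feedback loop with forward (P1*P2) and return ((P3*P4)+P5)
So the answer for step 2 is series.

Answer: series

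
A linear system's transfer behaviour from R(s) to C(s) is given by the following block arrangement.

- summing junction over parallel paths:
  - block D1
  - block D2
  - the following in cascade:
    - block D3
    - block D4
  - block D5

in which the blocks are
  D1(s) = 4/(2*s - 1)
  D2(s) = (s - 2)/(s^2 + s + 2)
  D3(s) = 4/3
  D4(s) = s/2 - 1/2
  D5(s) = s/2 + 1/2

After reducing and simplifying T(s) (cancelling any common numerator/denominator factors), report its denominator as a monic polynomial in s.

Reducing step by step:

Step 1: multiply D3, D4 (series) -> 2*s/3 - 2/3
Step 2: parallel reduction of D1, D2, (D3*D4), D5 -> (14*s^4 + 5*s^3 + 56*s^2 - 23*s + 62)/(12*s^3 + 6*s^2 + 18*s - 12)
That last expression is T(s), already simplified. Scaling its denominator by 1/12 (the reciprocal of the leading coefficient) yields the monic denominator.

Answer: s^3 + s^2/2 + 3*s/2 - 1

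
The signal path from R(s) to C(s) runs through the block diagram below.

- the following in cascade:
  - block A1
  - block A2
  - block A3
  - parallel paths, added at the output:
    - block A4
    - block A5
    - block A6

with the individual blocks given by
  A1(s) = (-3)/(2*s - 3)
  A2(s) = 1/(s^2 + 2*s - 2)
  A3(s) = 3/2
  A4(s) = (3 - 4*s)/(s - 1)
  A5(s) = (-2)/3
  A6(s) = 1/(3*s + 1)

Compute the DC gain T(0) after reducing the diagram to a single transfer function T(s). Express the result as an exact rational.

Answer: 2

Working:
[1] reduce the parallel group A4, A5, A6 = (-42*s^2 + 22*s + 8)/(9*s^2 - 6*s - 3)
[2] cascade A1, A2, A3, (A4+A5+A6) = (63*s^2 - 33*s - 12)/(6*s^5 - s^4 - 34*s^3 + 37*s^2 - 2*s - 6)
DC gain: substitute s = 0 into T(s) from step 2: T(0) = -12/(-6) = 2.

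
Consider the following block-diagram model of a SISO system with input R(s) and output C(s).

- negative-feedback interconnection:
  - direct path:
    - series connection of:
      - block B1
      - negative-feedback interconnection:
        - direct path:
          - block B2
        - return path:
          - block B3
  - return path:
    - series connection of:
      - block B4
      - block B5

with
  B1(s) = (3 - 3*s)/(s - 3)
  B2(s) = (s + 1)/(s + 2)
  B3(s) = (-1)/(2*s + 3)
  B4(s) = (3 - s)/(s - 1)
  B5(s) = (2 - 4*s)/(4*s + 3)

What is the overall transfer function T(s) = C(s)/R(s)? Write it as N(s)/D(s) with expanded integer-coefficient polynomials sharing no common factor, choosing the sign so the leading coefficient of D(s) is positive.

Step 1: feedback reduction of B2, B3; result (2*s^2 + 5*s + 3)/(2*s^2 + 6*s + 5)
Step 2: cascade B1, [B2/(1+B2*B3)]; result (-6*s^3 - 9*s^2 + 6*s + 9)/(2*s^3 - 13*s - 15)
Step 3: combine B4, B5 in series; result (4*s^2 - 14*s + 6)/(4*s^2 - s - 3)
Step 4: reduce the feedback loop with forward (B1*[B2/(1+B2*B3)]) and return (B4*B5); the result is T(s) itself (integer coefficients, no common factor, positive leading denominator coefficient)

Hence the answer: (24*s^4 + 54*s^3 + 3*s^2 - 54*s - 27)/(16*s^4 - 30*s^3 - 86*s^2 + 63*s + 99)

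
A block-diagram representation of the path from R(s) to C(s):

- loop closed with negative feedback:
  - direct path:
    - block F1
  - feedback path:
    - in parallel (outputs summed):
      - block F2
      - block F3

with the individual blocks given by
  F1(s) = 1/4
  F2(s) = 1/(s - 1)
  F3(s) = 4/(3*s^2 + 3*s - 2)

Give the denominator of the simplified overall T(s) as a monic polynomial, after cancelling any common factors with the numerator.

Step 1. sum the parallel branches F2, F3, giving (3*s^2 + 7*s - 6)/(3*s^3 - 5*s + 2)
Step 2. collapse the loop (F1 forward, (F2+F3) return), giving (3*s^3 - 5*s + 2)/(12*s^3 + 3*s^2 - 13*s + 2)
No further cancellation is possible in the step-2 result, so that is T(s). Its denominator becomes monic after dividing by the leading coefficient 12.

Hence the answer: s^3 + s^2/4 - 13*s/12 + 1/6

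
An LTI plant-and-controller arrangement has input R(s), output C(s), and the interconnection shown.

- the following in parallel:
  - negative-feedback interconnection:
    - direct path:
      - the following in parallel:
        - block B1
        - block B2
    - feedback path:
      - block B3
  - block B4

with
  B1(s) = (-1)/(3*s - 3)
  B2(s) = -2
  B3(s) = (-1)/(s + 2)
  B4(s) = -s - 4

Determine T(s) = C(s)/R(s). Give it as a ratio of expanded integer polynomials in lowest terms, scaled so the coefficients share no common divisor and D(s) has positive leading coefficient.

Step 1. sum the parallel branches B1, B2: (5 - 6*s)/(3*s - 3)
Step 2. close the feedback loop around (B1+B2), B3: (-6*s^2 - 7*s + 10)/(3*s^2 + 9*s - 11)
Step 3. sum the parallel branches [(B1+B2)/(1+(B1+B2)*B3)], B4, giving the overall T(s)

Answer: (-3*s^3 - 27*s^2 - 32*s + 54)/(3*s^2 + 9*s - 11)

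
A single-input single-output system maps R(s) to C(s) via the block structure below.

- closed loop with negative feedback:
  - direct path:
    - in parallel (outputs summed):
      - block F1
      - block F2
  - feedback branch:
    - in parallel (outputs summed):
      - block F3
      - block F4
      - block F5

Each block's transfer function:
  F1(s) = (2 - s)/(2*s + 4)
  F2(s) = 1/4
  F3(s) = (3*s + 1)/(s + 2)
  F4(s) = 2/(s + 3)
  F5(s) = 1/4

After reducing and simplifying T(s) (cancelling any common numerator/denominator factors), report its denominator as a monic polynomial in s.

First reduce the diagram to T(s).

Step 1 - combine F1, F2 in parallel = (6 - s)/(4*s + 8)
Step 2 - parallel reduction of F3, F4, F5 = (13*s^2 + 53*s + 34)/(4*s^2 + 20*s + 24)
Step 3 - collapse the loop ((F1+F2) forward, (F3+F4+F5) return) = (-4*s^3 + 4*s^2 + 96*s + 144)/(3*s^3 + 137*s^2 + 540*s + 396)
Step 3 gives the fully reduced T(s), with no common factor left to cancel. The denominator's leading coefficient is 3, so divide each of its coefficients by 3 to get the monic form.

Answer: s^3 + 137*s^2/3 + 180*s + 132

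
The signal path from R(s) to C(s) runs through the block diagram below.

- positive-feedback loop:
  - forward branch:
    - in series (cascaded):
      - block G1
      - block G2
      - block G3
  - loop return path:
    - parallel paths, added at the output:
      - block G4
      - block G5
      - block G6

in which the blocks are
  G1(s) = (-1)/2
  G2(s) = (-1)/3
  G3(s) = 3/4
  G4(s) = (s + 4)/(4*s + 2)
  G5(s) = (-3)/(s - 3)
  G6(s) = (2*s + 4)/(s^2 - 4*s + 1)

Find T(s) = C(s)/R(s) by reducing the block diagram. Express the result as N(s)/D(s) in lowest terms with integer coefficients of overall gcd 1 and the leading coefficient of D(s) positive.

Step 1: series reduction of G1, G2, G3, giving 1/8
Step 2: add G4, G5, G6 (parallel), giving (s^4 - 7*s^3 + 23*s^2 + 9*s - 42)/(4*s^4 - 26*s^3 + 38*s^2 + 14*s - 6)
Step 3: close the feedback loop around (G1*G2*G3), (G4+G5+G6): this yields T(s), and no further normalization is needed

Answer: (4*s^4 - 26*s^3 + 38*s^2 + 14*s - 6)/(31*s^4 - 201*s^3 + 281*s^2 + 103*s - 6)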